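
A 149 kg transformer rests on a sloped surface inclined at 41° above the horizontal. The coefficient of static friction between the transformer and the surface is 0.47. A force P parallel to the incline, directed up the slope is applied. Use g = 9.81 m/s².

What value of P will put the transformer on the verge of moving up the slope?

At impending motion up the slope, friction acts down-slope at its limit: f = μ_s N.
P is parallel to the surface, so N = m g cos θ = 1100 N.
Along the incline: P = m g sin θ + μ_s N = 959 + 0.47×1100 = 1480 N.

P ≈ 1480 N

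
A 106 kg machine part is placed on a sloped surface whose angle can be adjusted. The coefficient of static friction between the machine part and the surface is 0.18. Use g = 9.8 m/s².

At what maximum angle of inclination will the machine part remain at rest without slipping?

At the slip threshold, m g sin θ = μ_s · m g cos θ, so tan θ = μ_s.
θ_max = arctan(0.18) = 10.2°.

θ_max ≈ 10.2°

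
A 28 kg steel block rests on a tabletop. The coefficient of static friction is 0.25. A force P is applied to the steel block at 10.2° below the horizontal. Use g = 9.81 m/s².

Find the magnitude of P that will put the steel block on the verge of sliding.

N = m g + P sin α (the push presses the steel block into the tabletop).
At impending slip, P cos α = μ_s N = μ_s (m g + P sin α).
Solving: P (cos α − μ_s sin α) = μ_s m g → P = 0.25×275/(cos 10.2° − 0.25 sin 10.2°) = 68.7/0.9399 = 73.1 N.

P ≈ 73.1 N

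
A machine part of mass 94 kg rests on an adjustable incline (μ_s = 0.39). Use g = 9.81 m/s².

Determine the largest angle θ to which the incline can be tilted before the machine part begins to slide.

At the slip threshold, m g sin θ = μ_s · m g cos θ, so tan θ = μ_s.
θ_max = arctan(0.39) = 21.3°.

θ_max ≈ 21.3°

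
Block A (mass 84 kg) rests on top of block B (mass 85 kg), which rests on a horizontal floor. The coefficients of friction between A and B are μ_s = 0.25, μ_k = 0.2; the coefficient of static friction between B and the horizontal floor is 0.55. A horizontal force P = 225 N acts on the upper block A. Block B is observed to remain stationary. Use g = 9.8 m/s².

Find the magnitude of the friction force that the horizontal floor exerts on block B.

Between the blocks, N₁ = m_A g = 823.2 N.
So the A–B interface can sustain at most μ_s N₁ = 205.8 N of static friction.
P = 225 N exceeds that limit, so A slips over B and the interface friction becomes kinetic: f₁ = μ_k N₁ = 0.2×823.2 = 165 N.
By Newton's third law B feels 165 N forward from A. With B stationary, the floor's static friction on B balances it: f₂ = 165 N (well within μ_s(m_A+m_B)g = 910.9 N).

f ≈ 165 N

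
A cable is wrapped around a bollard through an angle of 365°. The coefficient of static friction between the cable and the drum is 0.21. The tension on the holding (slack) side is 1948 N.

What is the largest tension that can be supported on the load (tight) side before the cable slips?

T_max ≈ 7420 N

At impending slip the capstan equation gives T₂/T₁ = e^{μβ} with β in radians.
β = 365° × π/180 = 6.37 rad.
e^{μβ} = e^{0.21×6.37} = 3.811.
T₂ = T₁ · e^{μβ} = 1948 × 3.811 = 7420 N.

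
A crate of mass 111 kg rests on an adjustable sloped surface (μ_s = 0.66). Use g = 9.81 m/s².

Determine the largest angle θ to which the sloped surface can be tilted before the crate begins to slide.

At the slip threshold, m g sin θ = μ_s · m g cos θ, so tan θ = μ_s.
θ_max = arctan(0.66) = 33.4°.

θ_max ≈ 33.4°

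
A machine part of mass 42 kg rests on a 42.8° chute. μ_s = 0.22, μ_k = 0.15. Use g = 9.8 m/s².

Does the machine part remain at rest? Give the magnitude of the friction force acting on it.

N = m g cos θ = 302 N.
Down-slope weight component: m g sin θ = 280 N.
μ_s N = 66.4 N.
280 > 66.4 N, so it slides; kinetic friction f = μ_k N = 0.15×302 = 45.3 N.

f ≈ 45.3 N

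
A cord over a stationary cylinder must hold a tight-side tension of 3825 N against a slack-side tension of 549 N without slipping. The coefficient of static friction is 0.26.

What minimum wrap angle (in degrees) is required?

β_min ≈ 428°

T₂/T₁ = e^{μβ} → β = ln(T₂/T₁)/μ.
β = ln(3825/549)/0.26 = 1.941/0.26 = 7.466 rad.
In degrees: β = 7.466 × 180/π = 428°.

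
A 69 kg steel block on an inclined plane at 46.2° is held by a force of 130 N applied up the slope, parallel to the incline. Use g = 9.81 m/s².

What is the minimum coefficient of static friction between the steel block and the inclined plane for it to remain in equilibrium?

μ_s,min ≈ 0.765

N = m g cos θ = 468.5 N.
Friction must make up the shortfall along the incline: f = m g sin θ − P = 488.6 − 130 = 358.6 N.
At the threshold f = μ_s N, so μ_s,min = 358.6/468.5 = 0.765.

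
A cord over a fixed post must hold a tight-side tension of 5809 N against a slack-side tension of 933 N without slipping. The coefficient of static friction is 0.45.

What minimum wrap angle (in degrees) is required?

β_min ≈ 233°

T₂/T₁ = e^{μβ} → β = ln(T₂/T₁)/μ.
β = ln(5809/933)/0.45 = 1.829/0.45 = 4.064 rad.
In degrees: β = 4.064 × 180/π = 233°.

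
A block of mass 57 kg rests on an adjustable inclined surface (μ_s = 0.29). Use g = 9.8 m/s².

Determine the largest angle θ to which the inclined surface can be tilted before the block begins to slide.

At the slip threshold, m g sin θ = μ_s · m g cos θ, so tan θ = μ_s.
θ_max = arctan(0.29) = 16.2°.

θ_max ≈ 16.2°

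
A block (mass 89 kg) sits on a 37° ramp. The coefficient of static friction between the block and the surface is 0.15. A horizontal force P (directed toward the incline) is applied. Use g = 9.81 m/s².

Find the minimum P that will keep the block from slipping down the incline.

The block tends to slide down (tan θ > μ_s), so at the point of impending slip friction acts up-slope at its limit: f = μ_s N.
Perpendicular to the incline: N = m g cos θ + P sin θ.
Along the incline: P cos θ + μ_s N = m g sin θ, i.e. P cos θ + μ_s (m g cos θ + P sin θ) = m g sin θ.
Solving, P (cos θ + μ_s sin θ) = m g (sin θ − μ_s cos θ), so P = 873×0.482/0.8889 = 473 N.

P_min ≈ 473 N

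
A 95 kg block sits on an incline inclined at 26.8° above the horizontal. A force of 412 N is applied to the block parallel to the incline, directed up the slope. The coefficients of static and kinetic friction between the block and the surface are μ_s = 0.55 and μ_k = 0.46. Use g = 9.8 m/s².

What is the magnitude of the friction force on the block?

f ≈ 7.77 N (up the incline)

The normal reaction is N = m g cos θ = 831 N.
For equilibrium along the incline the friction force must supply f = m g sin θ − P = 419.8 − 412 = 7.767 N (positive meaning up-slope).
Static friction can supply at most μ_s N = 457 N.
Since |7.767| ≤ 457 N, static friction is sufficient; f equals the required value, not μ_s N.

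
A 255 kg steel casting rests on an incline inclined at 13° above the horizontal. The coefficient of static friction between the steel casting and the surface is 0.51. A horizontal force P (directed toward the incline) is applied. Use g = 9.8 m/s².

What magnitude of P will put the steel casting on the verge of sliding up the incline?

P ≈ 2100 N

At impending motion up the slope, friction acts down-slope at its limit: f = μ_s N.
Perpendicular to the incline: N = m g cos θ + P sin θ.
Along the incline: P cos θ = m g sin θ + μ_s N = m g sin θ + μ_s (m g cos θ + P sin θ).
Solving, P (cos θ − μ_s sin θ) = m g (sin θ + μ_s cos θ), so P = 255×9.8×(sin 13° + 0.51 cos 13°)/(cos 13° − 0.51 sin 13°) = 2500×0.7219/0.8596 = 2100 N.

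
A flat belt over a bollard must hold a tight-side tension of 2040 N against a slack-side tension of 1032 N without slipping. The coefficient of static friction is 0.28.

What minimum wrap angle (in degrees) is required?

T₂/T₁ = e^{μβ} → β = ln(T₂/T₁)/μ.
β = ln(2040/1032)/0.28 = 0.6815/0.28 = 2.434 rad.
In degrees: β = 2.434 × 180/π = 139°.

β_min ≈ 139°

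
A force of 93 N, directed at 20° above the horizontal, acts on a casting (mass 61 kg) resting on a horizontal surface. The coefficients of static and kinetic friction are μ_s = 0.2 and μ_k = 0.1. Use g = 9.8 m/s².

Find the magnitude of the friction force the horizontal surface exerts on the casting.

The vertical component of P reduces the normal force: N = m g − P sin α = 597.8 − 31.81 = 566 N.
Horizontally, friction must balance P cos α = 87.39 N.
μ_s N = 0.2 × 566 = 113.2 N.
87.39 ≤ 113.2 N → static; friction equals the required 87.4 N.

f ≈ 87.4 N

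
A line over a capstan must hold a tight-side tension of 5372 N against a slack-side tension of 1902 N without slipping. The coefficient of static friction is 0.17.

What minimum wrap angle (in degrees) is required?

β_min ≈ 350°

T₂/T₁ = e^{μβ} → β = ln(T₂/T₁)/μ.
β = ln(5372/1902)/0.17 = 1.038/0.17 = 6.108 rad.
In degrees: β = 6.108 × 180/π = 350°.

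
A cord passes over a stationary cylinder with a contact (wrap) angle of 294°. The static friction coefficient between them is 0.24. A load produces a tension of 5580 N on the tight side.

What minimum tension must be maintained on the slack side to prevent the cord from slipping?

T_min ≈ 1630 N

Capstan equation at impending slip: T_tight/T_slack = e^{μβ}.
β = 294° = 5.131 rad; e^{μβ} = e^{0.24×5.131} = 3.426.
T_slack = T_tight / e^{μβ} = 5580 / 3.426 = 1630 N.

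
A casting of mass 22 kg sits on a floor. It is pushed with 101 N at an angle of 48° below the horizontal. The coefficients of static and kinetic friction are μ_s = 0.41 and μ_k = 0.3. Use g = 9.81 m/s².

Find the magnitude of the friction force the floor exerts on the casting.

f ≈ 67.6 N

The vertical component of P adds to the normal force: N = m g + P sin α = 215.8 + 75.06 = 290.9 N.
For equilibrium, f = P cos α = 101×cos 48° = 67.58 N.
μ_s N = 0.41 × 290.9 = 119.3 N.
Since 67.58 N does not exceed the limit, the casting stays at rest and f = 67.6 N.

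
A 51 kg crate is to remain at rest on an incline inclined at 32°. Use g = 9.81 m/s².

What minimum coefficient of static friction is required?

μ_s,min ≈ 0.625

At the slip threshold m g sin θ = μ_s m g cos θ, so μ_s,min = tan θ.
μ_s,min = tan 32° = 0.625.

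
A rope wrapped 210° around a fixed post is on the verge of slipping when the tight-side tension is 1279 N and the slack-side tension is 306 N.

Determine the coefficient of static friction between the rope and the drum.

T₂/T₁ = e^{μβ} → μ = ln(T₂/T₁)/β.
β = 210° = 3.665 rad.
μ = ln(1279/306)/3.665 = ln(4.18)/3.665 = 0.39.

μ ≈ 0.39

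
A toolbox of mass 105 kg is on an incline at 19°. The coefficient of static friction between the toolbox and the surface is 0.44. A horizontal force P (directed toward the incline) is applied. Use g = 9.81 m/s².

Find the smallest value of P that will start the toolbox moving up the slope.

At impending motion up the slope, friction acts down-slope at its limit: f = μ_s N.
Perpendicular to the incline: N = m g cos θ + P sin θ.
Along the incline: P cos θ = m g sin θ + μ_s N = m g sin θ + μ_s (m g cos θ + P sin θ).
Solving, P (cos θ − μ_s sin θ) = m g (sin θ + μ_s cos θ), so P = 105×9.81×(sin 19° + 0.44 cos 19°)/(cos 19° − 0.44 sin 19°) = 1030×0.7416/0.8023 = 952 N.

P ≈ 952 N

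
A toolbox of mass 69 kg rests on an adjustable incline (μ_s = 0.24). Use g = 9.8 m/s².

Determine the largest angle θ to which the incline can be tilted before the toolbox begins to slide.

At the slip threshold, m g sin θ = μ_s · m g cos θ, so tan θ = μ_s.
θ_max = arctan(0.24) = 13.5°.

θ_max ≈ 13.5°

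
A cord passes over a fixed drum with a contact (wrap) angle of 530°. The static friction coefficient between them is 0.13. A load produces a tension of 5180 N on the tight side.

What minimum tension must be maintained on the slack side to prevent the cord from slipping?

T_min ≈ 1560 N

Capstan equation at impending slip: T_tight/T_slack = e^{μβ}.
β = 530° = 9.25 rad; e^{μβ} = e^{0.13×9.25} = 3.329.
T_slack = T_tight / e^{μβ} = 5180 / 3.329 = 1560 N.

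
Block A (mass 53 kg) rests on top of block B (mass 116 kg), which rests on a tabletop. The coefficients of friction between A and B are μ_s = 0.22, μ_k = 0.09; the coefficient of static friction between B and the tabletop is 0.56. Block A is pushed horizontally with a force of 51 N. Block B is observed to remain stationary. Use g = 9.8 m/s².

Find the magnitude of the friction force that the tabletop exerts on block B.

f ≈ 51 N

The normal force B exerts on A is simply A's weight, N₁ = 519.4 N.
Maximum static friction on A from B: μ_s N₁ = 0.22×519.4 = 114.3 N.
Since P = 51 N ≤ 114.3 N, A does not slip on B; friction on A equals P = 51 N.
By Newton's third law B feels 51 N forward from A. With B stationary, the floor's static friction on B balances it: f₂ = 51 N (well within μ_s(m_A+m_B)g = 927.5 N).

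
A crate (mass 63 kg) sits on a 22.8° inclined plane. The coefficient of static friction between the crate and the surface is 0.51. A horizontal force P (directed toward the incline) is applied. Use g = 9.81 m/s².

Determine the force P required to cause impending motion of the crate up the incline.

At impending motion up the slope, friction acts down-slope at its limit: f = μ_s N.
Perpendicular to the incline: N = m g cos θ + P sin θ.
Along the incline: P cos θ = m g sin θ + μ_s N = m g sin θ + μ_s (m g cos θ + P sin θ).
Solving, P (cos θ − μ_s sin θ) = m g (sin θ + μ_s cos θ), so P = 63×9.81×(sin 22.8° + 0.51 cos 22.8°)/(cos 22.8° − 0.51 sin 22.8°) = 618×0.8577/0.7242 = 732 N.

P ≈ 732 N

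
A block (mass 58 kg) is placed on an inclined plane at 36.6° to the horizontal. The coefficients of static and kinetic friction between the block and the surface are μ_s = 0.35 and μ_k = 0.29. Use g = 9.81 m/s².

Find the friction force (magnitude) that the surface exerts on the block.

The normal reaction is N = m g cos θ = 456.8 N.
Along the slope the weight component is m g sin θ = 339.2 N; friction must supply exactly this, acting up-slope.
Static friction can supply at most μ_s N = 159.9 N.
Since |339.2| > 159.9 N, static friction cannot hold it; the block slides down the incline and kinetic friction applies: f = μ_k N = 0.29 × 456.8 = 132 N.

f ≈ 132 N (up the incline)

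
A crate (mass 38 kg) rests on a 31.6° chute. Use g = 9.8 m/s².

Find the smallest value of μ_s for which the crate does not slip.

μ_s,min ≈ 0.615

At the slip threshold m g sin θ = μ_s m g cos θ, so μ_s,min = tan θ.
μ_s,min = tan 31.6° = 0.615.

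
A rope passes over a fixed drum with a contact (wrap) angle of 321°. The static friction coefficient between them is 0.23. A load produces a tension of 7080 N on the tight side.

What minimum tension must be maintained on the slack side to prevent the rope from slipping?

T_min ≈ 1950 N

Capstan equation at impending slip: T_tight/T_slack = e^{μβ}.
β = 321° = 5.603 rad; e^{μβ} = e^{0.23×5.603} = 3.628.
T_slack = T_tight / e^{μβ} = 7080 / 3.628 = 1950 N.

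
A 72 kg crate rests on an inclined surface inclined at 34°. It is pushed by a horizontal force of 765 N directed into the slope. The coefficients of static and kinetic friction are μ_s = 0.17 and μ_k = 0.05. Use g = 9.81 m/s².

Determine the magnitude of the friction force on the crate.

Resolve perpendicular to the incline: N = m g cos θ + P sin θ = 72×9.81×cos 34° + 765×sin 34° = 1013 N.
Along the incline, the net driving force (taking up-slope positive) is P cos θ − m g sin θ = 634.2 − 395 = 239.2 N, so equilibrium requires friction f = -239.2 N (down-slope).
Maximum static friction: μ_s N = 0.17 × 1013 = 172.3 N.
The required 239.2 N exceeds the static limit, so the crate slides up-slope and f = μ_k N = 0.05×1013 = 50.7 N.

f ≈ 50.7 N (down the incline)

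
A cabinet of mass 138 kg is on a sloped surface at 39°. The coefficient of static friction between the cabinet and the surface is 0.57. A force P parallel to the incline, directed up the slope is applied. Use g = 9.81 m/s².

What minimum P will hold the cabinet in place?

The cabinet tends to slide down (tan θ > μ_s), so at the point of impending slip friction acts up-slope at its limit: f = μ_s N.
P is parallel to the surface, so N = m g cos θ = 1050 N.
Along the incline: P + μ_s N = m g sin θ, so P = 852 − 0.57×1050 = 252 N.

P_min ≈ 252 N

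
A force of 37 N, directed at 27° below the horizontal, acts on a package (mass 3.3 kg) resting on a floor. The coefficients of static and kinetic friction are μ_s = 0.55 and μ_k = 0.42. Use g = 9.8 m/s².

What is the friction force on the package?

Vertical equilibrium gives N = m g + P sin α = 49.14 N.
For equilibrium, f = P cos α = 37×cos 27° = 32.97 N.
The static-friction limit is μ_s N = 27.03 N.
32.97 > 27.03 N → the package slides; f = μ_k N = 0.42×49.14 = 20.6 N.

f ≈ 20.6 N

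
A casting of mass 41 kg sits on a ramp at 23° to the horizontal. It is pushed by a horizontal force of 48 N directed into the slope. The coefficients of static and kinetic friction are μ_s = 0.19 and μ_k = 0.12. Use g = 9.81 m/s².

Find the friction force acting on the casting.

f ≈ 46.7 N (up the incline)

The horizontal push has a component P sin θ into the surface, so N = m g cos θ + P sin θ = 370.2 + 18.76 = 389 N.
Along the incline, the net driving force (taking up-slope positive) is P cos θ − m g sin θ = 44.18 − 157.2 = -113 N, so equilibrium requires friction f = 113 N (up-slope).
The limit of static friction is μ_s N = 73.91 N.
The required 113 N exceeds the static limit, so the casting slides down-slope and f = μ_k N = 0.12×389 = 46.7 N.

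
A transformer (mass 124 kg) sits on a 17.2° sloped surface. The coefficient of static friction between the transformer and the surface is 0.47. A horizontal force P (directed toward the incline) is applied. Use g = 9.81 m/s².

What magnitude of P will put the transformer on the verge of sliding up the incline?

P ≈ 1110 N

At impending motion up the slope, friction acts down-slope at its limit: f = μ_s N.
Perpendicular to the incline: N = m g cos θ + P sin θ.
Along the incline: P cos θ = m g sin θ + μ_s N = m g sin θ + μ_s (m g cos θ + P sin θ).
Solving, P (cos θ − μ_s sin θ) = m g (sin θ + μ_s cos θ), so P = 124×9.81×(sin 17.2° + 0.47 cos 17.2°)/(cos 17.2° − 0.47 sin 17.2°) = 1220×0.7447/0.8163 = 1110 N.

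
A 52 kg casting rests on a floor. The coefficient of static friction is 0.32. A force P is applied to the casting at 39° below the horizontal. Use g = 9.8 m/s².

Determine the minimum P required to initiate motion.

P ≈ 283 N

N = m g + P sin α (the push presses the casting into the floor).
At impending slip, P cos α = μ_s N = μ_s (m g + P sin α).
Solving: P (cos α − μ_s sin α) = μ_s m g → P = 0.32×510/(cos 39° − 0.32 sin 39°) = 163/0.5758 = 283 N.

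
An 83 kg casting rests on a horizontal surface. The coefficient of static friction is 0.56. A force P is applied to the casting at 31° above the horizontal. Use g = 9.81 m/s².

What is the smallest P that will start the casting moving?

P ≈ 398 N

N = m g − P sin α (the pull lifts the casting).
At impending slip, P cos α = μ_s N = μ_s (m g − P sin α).
Solving: P (cos α + μ_s sin α) = μ_s m g → P = 0.56×814/(cos 31° + 0.56 sin 31°) = 456/1.146 = 398 N.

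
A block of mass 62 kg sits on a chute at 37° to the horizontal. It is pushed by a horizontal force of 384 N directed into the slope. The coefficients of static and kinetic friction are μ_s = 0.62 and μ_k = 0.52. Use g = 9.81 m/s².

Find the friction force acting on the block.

Normal direction: N = m g cos θ + P sin θ = 716.8 N.
Parallel to the incline: P cos θ − m g sin θ = 306.7 − 366 = -59.36 N; the friction needed to balance this is 59.36 N acting up the slope.
Maximum static friction: μ_s N = 0.62 × 716.8 = 444.4 N.
Since 59.36 N is within the 444.4 N limit, the block stays put and friction is exactly 59.4 N.

f ≈ 59.4 N (up the incline)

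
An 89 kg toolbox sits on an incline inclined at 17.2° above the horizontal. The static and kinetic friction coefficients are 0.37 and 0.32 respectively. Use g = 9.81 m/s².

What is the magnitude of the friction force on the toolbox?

Normal force: N = m g cos θ = 89 × 9.81 × cos 17.2° = 834 N.
Along the slope the weight component is m g sin θ = 258.2 N; friction must supply exactly this, acting up-slope.
The static-friction ceiling is μ_s N = 0.37 × 834 = 308.6 N.
Since |258.2| ≤ 308.6 N, the toolbox remains in static equilibrium and friction takes exactly the required value.

f ≈ 258 N (up the incline)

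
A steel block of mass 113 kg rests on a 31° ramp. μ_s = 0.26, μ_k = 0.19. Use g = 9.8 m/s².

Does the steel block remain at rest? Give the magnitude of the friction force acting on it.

N = m g cos θ = 949 N.
Down-slope weight component: m g sin θ = 570 N.
μ_s N = 247 N.
570 > 247 N, so it slides; kinetic friction f = μ_k N = 0.19×949 = 180 N.

f ≈ 180 N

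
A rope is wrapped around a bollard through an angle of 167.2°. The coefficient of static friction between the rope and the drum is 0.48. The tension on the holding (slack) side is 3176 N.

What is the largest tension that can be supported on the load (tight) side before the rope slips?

At impending slip the capstan equation gives T₂/T₁ = e^{μβ} with β in radians.
β = 167.2° × π/180 = 2.918 rad.
e^{μβ} = e^{0.48×2.918} = 4.058.
T₂ = T₁ · e^{μβ} = 3176 × 4.058 = 12900 N.

T_max ≈ 12900 N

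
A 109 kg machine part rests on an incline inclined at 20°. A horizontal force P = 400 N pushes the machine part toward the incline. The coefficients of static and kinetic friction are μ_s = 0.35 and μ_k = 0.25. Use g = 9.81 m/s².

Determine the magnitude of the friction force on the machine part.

f ≈ 10.2 N (down the incline)

Resolve perpendicular to the incline: N = m g cos θ + P sin θ = 109×9.81×cos 20° + 400×sin 20° = 1142 N.
Parallel to the incline: P cos θ − m g sin θ = 375.9 − 365.7 = 10.16 N; the friction needed to balance this is 10.16 N acting down the slope.
Maximum static friction: μ_s N = 0.35 × 1142 = 399.6 N.
|f_req| = 10.16 ≤ 399.6 N → the machine part is in equilibrium; friction equals the required value.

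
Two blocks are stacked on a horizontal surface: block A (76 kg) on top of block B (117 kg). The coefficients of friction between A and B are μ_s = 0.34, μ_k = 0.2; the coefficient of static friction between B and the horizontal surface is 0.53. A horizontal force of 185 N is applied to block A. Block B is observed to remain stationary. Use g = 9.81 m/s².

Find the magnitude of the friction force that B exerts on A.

f ≈ 185 N

The normal force B exerts on A is simply A's weight, N₁ = 745.6 N.
Maximum static friction on A from B: μ_s N₁ = 0.34×745.6 = 253.5 N.
Since P = 185 N ≤ 253.5 N, A does not slip on B; friction on A equals P = 185 N.
B experiences an equal 185 N forward from A (third law). B is in equilibrium, so the floor supplies f₂ = 185 N of static friction (limit μ_s(m_A+m_B)g = 1003 N, not exceeded).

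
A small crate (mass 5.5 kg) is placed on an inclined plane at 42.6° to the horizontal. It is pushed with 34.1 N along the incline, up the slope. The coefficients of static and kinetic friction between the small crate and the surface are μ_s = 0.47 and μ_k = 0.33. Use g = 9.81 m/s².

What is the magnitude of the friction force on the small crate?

f ≈ 2.42 N (up the incline)

Perpendicular to the surface, N = m g cos θ = 5.5·9.81·cos 42.6° = 39.72 N.
The friction needed for equilibrium is m g sin θ − P = 36.52 − 34.1 = 2.421 N, measured positive up-slope.
Static friction can supply at most μ_s N = 18.67 N.
Since |2.421| ≤ 18.67 N, no slip — friction simply equals what equilibrium demands.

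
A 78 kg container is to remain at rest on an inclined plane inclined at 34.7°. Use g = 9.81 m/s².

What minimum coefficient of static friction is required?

μ_s,min ≈ 0.692

At the slip threshold m g sin θ = μ_s m g cos θ, so μ_s,min = tan θ.
μ_s,min = tan 34.7° = 0.692.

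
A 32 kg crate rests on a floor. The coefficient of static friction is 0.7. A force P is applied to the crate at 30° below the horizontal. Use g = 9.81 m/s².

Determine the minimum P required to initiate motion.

N = m g + P sin α (the push presses the crate into the floor).
At impending slip, P cos α = μ_s N = μ_s (m g + P sin α).
Solving: P (cos α − μ_s sin α) = μ_s m g → P = 0.7×314/(cos 30° − 0.7 sin 30°) = 220/0.516 = 426 N.

P ≈ 426 N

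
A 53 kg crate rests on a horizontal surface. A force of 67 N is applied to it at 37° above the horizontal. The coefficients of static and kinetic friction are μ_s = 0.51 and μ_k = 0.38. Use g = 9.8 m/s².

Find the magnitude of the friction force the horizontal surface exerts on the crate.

The vertical component of P reduces the normal force: N = m g − P sin α = 519.4 − 40.32 = 479.1 N.
Horizontally, friction must balance P cos α = 53.51 N.
μ_s N = 0.51 × 479.1 = 244.3 N.
Since 53.51 N does not exceed the limit, the crate stays at rest and f = 53.5 N.

f ≈ 53.5 N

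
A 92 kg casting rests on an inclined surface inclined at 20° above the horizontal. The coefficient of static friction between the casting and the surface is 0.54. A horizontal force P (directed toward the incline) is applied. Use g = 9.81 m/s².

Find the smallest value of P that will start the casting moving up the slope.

At impending motion up the slope, friction acts down-slope at its limit: f = μ_s N.
Perpendicular to the incline: N = m g cos θ + P sin θ.
Along the incline: P cos θ = m g sin θ + μ_s N = m g sin θ + μ_s (m g cos θ + P sin θ).
Solving, P (cos θ − μ_s sin θ) = m g (sin θ + μ_s cos θ), so P = 92×9.81×(sin 20° + 0.54 cos 20°)/(cos 20° − 0.54 sin 20°) = 903×0.8495/0.755 = 1020 N.

P ≈ 1020 N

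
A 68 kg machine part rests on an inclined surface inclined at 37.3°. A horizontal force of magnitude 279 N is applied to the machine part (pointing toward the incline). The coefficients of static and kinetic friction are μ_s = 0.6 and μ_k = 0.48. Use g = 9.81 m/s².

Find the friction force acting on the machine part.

The horizontal push has a component P sin θ into the surface, so N = m g cos θ + P sin θ = 530.6 + 169.1 = 699.7 N.
Along the incline, the net driving force (taking up-slope positive) is P cos θ − m g sin θ = 221.9 − 404.2 = -182.3 N, so equilibrium requires friction f = 182.3 N (up-slope).
The limit of static friction is μ_s N = 419.8 N.
|f_req| = 182.3 ≤ 419.8 N → the machine part is in equilibrium; friction equals the required value.

f ≈ 182 N (up the incline)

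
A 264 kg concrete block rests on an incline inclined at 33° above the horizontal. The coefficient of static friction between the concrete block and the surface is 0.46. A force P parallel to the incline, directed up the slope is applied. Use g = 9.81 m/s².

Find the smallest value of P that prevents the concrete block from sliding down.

P_min ≈ 411 N

The concrete block tends to slide down (tan θ > μ_s), so at the point of impending slip friction acts up-slope at its limit: f = μ_s N.
P is parallel to the surface, so N = m g cos θ = 2170 N.
Along the incline: P + μ_s N = m g sin θ, so P = 1410 − 0.46×2170 = 411 N.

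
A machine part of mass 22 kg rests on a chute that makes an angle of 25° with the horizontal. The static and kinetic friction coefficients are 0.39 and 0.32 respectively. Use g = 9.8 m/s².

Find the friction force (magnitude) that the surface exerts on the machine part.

f ≈ 62.5 N (up the incline)

Normal force: N = m g cos θ = 22 × 9.8 × cos 25° = 195.4 N.
For equilibrium along the incline, friction must balance the weight component: f = m g sin θ = 91.12 N up the slope.
Maximum static friction available: μ_s N = 0.39 × 195.4 = 76.21 N.
|91.12| exceeds 76.21 N, so the machine part slips down-slope; friction is kinetic, f = μ_k N = 0.32×195.4 = 62.5 N.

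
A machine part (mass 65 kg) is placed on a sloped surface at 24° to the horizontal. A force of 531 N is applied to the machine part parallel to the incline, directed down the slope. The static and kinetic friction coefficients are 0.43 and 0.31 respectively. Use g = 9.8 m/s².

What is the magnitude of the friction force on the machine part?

The normal reaction is N = m g cos θ = 581.9 N.
The friction needed for equilibrium is m g sin θ + P = 259.1 + 531 = 790.1 N, measured positive up-slope.
Maximum static friction available: μ_s N = 0.43 × 581.9 = 250.2 N.
|790.1| exceeds 250.2 N, so the machine part slips down-slope; friction is kinetic, f = μ_k N = 0.31×581.9 = 180 N.

f ≈ 180 N (up the incline)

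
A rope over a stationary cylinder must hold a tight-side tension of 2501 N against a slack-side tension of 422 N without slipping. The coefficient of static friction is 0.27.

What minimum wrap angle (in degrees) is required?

T₂/T₁ = e^{μβ} → β = ln(T₂/T₁)/μ.
β = ln(2501/422)/0.27 = 1.779/0.27 = 6.591 rad.
In degrees: β = 6.591 × 180/π = 378°.

β_min ≈ 378°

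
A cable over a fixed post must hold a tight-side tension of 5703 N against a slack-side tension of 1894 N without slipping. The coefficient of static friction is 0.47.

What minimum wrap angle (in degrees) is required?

T₂/T₁ = e^{μβ} → β = ln(T₂/T₁)/μ.
β = ln(5703/1894)/0.47 = 1.102/0.47 = 2.345 rad.
In degrees: β = 2.345 × 180/π = 134°.

β_min ≈ 134°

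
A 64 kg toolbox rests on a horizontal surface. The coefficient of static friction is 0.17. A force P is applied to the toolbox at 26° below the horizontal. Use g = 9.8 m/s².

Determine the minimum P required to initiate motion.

N = m g + P sin α (the push presses the toolbox into the horizontal surface).
At impending slip, P cos α = μ_s N = μ_s (m g + P sin α).
Solving: P (cos α − μ_s sin α) = μ_s m g → P = 0.17×627/(cos 26° − 0.17 sin 26°) = 107/0.8243 = 129 N.

P ≈ 129 N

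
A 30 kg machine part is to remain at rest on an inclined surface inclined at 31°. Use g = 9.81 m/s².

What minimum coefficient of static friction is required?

At the slip threshold m g sin θ = μ_s m g cos θ, so μ_s,min = tan θ.
μ_s,min = tan 31° = 0.601.

μ_s,min ≈ 0.601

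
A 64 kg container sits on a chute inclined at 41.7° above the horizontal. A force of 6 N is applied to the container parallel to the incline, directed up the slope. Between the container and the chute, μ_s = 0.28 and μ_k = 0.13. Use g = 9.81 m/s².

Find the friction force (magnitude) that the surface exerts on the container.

f ≈ 60.9 N (up the incline)

Normal force: N = m g cos θ = 64 × 9.81 × cos 41.7° = 468.8 N.
Parallel to the incline, ΣF = 0 gives f = m g sin θ − P = 417.7 − 6 = 411.7 N (up-slope positive).
Static friction can supply at most μ_s N = 131.3 N.
Since |411.7| > 131.3 N, static friction cannot hold it; the container slides down the incline and kinetic friction applies: f = μ_k N = 0.13 × 468.8 = 60.9 N.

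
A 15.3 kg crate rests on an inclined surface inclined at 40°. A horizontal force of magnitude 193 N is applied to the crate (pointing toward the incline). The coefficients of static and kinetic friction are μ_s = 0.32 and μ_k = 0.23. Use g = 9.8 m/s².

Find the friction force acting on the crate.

f ≈ 51.5 N (down the incline)

Resolve perpendicular to the incline: N = m g cos θ + P sin θ = 15.3×9.8×cos 40° + 193×sin 40° = 238.9 N.
Parallel to the incline: P cos θ − m g sin θ = 147.8 − 96.38 = 51.47 N; the friction needed to balance this is 51.47 N acting down the slope.
Maximum static friction: μ_s N = 0.32 × 238.9 = 76.45 N.
|f_req| = 51.47 ≤ 76.45 N → the crate is in equilibrium; friction equals the required value.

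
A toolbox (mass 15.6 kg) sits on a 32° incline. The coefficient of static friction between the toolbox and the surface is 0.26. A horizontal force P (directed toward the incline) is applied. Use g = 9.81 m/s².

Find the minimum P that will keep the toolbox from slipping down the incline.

P_min ≈ 48 N

The toolbox tends to slide down (tan θ > μ_s), so at the point of impending slip friction acts up-slope at its limit: f = μ_s N.
Perpendicular to the incline: N = m g cos θ + P sin θ.
Along the incline: P cos θ + μ_s N = m g sin θ, i.e. P cos θ + μ_s (m g cos θ + P sin θ) = m g sin θ.
Solving, P (cos θ + μ_s sin θ) = m g (sin θ − μ_s cos θ), so P = 153×0.3094/0.9858 = 48 N.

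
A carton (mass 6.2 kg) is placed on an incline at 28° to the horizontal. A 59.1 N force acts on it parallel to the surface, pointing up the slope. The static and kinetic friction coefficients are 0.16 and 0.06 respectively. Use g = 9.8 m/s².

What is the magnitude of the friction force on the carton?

f ≈ 3.22 N (down the incline)

The normal reaction is N = m g cos θ = 53.65 N.
For equilibrium along the incline the friction force must supply f = m g sin θ − P = 28.53 − 59.1 = -30.57 N (positive meaning up-slope).
Static friction can supply at most μ_s N = 8.584 N.
Since |-30.57| > 8.584 N, static friction cannot hold it; the carton slides up the incline and kinetic friction applies: f = μ_k N = 0.06 × 53.65 = 3.22 N.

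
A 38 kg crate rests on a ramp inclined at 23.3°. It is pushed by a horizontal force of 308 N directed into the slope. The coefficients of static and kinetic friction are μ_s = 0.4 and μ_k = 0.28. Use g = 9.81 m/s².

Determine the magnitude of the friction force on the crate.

f ≈ 135 N (down the incline)

Normal direction: N = m g cos θ + P sin θ = 464.2 N.
Along the incline, the net driving force (taking up-slope positive) is P cos θ − m g sin θ = 282.9 − 147.5 = 135.4 N, so equilibrium requires friction f = -135.4 N (down-slope).
Maximum static friction: μ_s N = 0.4 × 464.2 = 185.7 N.
Since 135.4 N is within the 185.7 N limit, the crate stays put and friction is exactly 135 N.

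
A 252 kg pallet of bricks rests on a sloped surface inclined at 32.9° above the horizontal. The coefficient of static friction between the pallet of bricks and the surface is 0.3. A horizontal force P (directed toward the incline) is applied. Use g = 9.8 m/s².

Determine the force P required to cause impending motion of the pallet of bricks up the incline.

At impending motion up the slope, friction acts down-slope at its limit: f = μ_s N.
Perpendicular to the incline: N = m g cos θ + P sin θ.
Along the incline: P cos θ = m g sin θ + μ_s N = m g sin θ + μ_s (m g cos θ + P sin θ).
Solving, P (cos θ − μ_s sin θ) = m g (sin θ + μ_s cos θ), so P = 252×9.8×(sin 32.9° + 0.3 cos 32.9°)/(cos 32.9° − 0.3 sin 32.9°) = 2470×0.7951/0.6767 = 2900 N.

P ≈ 2900 N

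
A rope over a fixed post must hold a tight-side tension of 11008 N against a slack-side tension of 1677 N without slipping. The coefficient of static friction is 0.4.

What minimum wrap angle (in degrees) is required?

β_min ≈ 270°

T₂/T₁ = e^{μβ} → β = ln(T₂/T₁)/μ.
β = ln(11008/1677)/0.4 = 1.882/0.4 = 4.704 rad.
In degrees: β = 4.704 × 180/π = 270°.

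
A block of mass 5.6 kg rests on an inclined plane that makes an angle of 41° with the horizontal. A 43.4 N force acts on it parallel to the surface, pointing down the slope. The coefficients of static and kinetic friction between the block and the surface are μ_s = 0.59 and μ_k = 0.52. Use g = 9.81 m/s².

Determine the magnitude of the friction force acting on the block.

f ≈ 21.6 N (up the incline)

The normal reaction is N = m g cos θ = 41.46 N.
Parallel to the incline, ΣF = 0 gives f = m g sin θ + P = 36.04 + 43.4 = 79.44 N (up-slope positive).
The static-friction ceiling is μ_s N = 0.59 × 41.46 = 24.46 N.
|79.44| exceeds 24.46 N, so the block slips down-slope; friction is kinetic, f = μ_k N = 0.52×41.46 = 21.6 N.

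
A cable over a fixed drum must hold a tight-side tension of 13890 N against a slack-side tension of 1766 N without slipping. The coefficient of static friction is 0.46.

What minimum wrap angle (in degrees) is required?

T₂/T₁ = e^{μβ} → β = ln(T₂/T₁)/μ.
β = ln(13890/1766)/0.46 = 2.062/0.46 = 4.484 rad.
In degrees: β = 4.484 × 180/π = 257°.

β_min ≈ 257°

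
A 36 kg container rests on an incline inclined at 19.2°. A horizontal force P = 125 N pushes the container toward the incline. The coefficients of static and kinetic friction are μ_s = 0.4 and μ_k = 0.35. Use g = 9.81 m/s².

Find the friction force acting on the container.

f ≈ 1.9 N (down the incline)

Resolve perpendicular to the incline: N = m g cos θ + P sin θ = 36×9.81×cos 19.2° + 125×sin 19.2° = 374.6 N.
Along the incline, the net driving force (taking up-slope positive) is P cos θ − m g sin θ = 118 − 116.1 = 1.905 N, so equilibrium requires friction f = -1.905 N (down-slope).
The limit of static friction is μ_s N = 149.8 N.
Since 1.905 N is within the 149.8 N limit, the container stays put and friction is exactly 1.9 N.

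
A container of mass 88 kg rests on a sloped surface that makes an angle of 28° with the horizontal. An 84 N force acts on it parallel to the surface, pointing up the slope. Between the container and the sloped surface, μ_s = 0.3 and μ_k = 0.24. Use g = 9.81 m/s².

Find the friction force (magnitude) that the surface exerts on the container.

f ≈ 183 N (up the incline)

Perpendicular to the surface, N = m g cos θ = 88·9.81·cos 28° = 762.2 N.
Parallel to the incline, ΣF = 0 gives f = m g sin θ − P = 405.3 − 84 = 321.3 N (up-slope positive).
The static-friction ceiling is μ_s N = 0.3 × 762.2 = 228.7 N.
Since |321.3| > 228.7 N, static friction cannot hold it; the container slides down the incline and kinetic friction applies: f = μ_k N = 0.24 × 762.2 = 183 N.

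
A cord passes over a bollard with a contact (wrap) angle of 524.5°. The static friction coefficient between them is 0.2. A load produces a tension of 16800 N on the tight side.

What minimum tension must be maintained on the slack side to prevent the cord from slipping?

Capstan equation at impending slip: T_tight/T_slack = e^{μβ}.
β = 524.5° = 9.154 rad; e^{μβ} = e^{0.2×9.154} = 6.239.
T_slack = T_tight / e^{μβ} = 16800 / 6.239 = 2690 N.

T_min ≈ 2690 N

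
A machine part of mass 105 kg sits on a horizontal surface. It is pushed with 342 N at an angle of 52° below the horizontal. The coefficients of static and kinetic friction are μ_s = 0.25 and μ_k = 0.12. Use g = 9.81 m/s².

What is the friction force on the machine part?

Vertical equilibrium gives N = m g + P sin α = 1300 N.
The horizontal driving force is P cos α = 210.6 N, so equilibrium needs friction f = 210.6 N.
The static-friction limit is μ_s N = 324.9 N.
210.6 ≤ 324.9 N → static; friction equals the required 211 N.

f ≈ 211 N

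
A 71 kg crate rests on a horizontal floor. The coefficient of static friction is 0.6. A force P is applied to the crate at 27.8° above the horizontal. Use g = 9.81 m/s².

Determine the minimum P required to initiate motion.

P ≈ 359 N

N = m g − P sin α (the pull lifts the crate).
At impending slip, P cos α = μ_s N = μ_s (m g − P sin α).
Solving: P (cos α + μ_s sin α) = μ_s m g → P = 0.6×697/(cos 27.8° + 0.6 sin 27.8°) = 418/1.164 = 359 N.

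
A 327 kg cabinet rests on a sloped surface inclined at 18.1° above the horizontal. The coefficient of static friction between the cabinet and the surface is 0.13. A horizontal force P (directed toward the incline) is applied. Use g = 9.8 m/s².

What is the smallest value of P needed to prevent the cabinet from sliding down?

The cabinet tends to slide down (tan θ > μ_s), so at the point of impending slip friction acts up-slope at its limit: f = μ_s N.
Perpendicular to the incline: N = m g cos θ + P sin θ.
Along the incline: P cos θ + μ_s N = m g sin θ, i.e. P cos θ + μ_s (m g cos θ + P sin θ) = m g sin θ.
Solving, P (cos θ + μ_s sin θ) = m g (sin θ − μ_s cos θ), so P = 3200×0.1871/0.9909 = 605 N.

P_min ≈ 605 N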